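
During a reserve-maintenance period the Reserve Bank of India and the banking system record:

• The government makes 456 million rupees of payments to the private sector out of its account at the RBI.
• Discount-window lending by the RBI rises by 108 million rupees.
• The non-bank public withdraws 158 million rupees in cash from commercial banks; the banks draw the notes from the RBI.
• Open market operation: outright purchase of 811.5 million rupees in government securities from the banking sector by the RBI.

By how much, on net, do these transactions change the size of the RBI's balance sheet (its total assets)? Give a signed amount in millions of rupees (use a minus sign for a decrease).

RBI balance sheet:
  Assets:      Securities +811.5M, Loans to banks +108M
  Liabilities: Bank reserves +1217.5M, Currency in circulation +158M, Government deposits −456M
Commercial banking system:
  Assets:      Reserves at CB +1217.5M, Securities −811.5M
  Liabilities: Checkable deposits +298M, Borrowings from CB +108M
Change in total RBI assets = +919.5 million.

+919.5 million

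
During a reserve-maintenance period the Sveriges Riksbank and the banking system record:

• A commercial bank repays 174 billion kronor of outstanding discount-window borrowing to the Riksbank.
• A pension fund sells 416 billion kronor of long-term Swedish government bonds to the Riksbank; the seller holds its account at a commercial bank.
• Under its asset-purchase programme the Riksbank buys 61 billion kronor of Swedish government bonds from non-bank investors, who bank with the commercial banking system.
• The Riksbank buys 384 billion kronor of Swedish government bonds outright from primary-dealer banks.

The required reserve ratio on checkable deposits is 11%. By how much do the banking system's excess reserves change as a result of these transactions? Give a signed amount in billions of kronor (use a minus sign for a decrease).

+634.53 billion

Discount-window repayment 174 billion kronor: reserves −174B, deposits 0.
Asset purchase (from non-banks) 416 billion kronor: reserves +416B, deposits +416B.
Asset purchase (from non-banks) 61 billion kronor: reserves +61B, deposits +61B.
OMO purchase (from banks) 384 billion kronor: reserves +384B, deposits 0.
Totals: Δreserves = +687B, Δdeposits = +477B.
Δrequired reserves = 11% × +477B = +52.47B.
Δexcess reserves = Δreserves − Δrequired = +687B − (+52.47B) = +634.53 billion.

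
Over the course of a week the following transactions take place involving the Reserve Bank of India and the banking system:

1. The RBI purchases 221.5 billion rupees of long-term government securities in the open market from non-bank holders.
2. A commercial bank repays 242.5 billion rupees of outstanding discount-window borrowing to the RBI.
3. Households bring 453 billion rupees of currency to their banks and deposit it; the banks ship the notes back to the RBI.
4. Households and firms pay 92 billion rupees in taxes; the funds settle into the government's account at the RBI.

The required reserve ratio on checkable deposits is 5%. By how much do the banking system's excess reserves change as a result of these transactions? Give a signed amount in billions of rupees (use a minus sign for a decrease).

+310.875 billion

Asset purchase (from non-banks) 221.5 billion rupees: reserves +221.5B, deposits +221.5B.
Discount-window repayment 242.5 billion rupees: reserves −242.5B, deposits 0.
Currency deposit 453 billion rupees: reserves +453B, deposits +453B.
Government account inflow 92 billion rupees: reserves −92B, deposits −92B.
Totals: Δreserves = +340B, Δdeposits = +582.5B.
Δrequired reserves = 5% × +582.5B = +29.125B.
Δexcess reserves = Δreserves − Δrequired = +340B − (+29.125B) = +310.875 billion.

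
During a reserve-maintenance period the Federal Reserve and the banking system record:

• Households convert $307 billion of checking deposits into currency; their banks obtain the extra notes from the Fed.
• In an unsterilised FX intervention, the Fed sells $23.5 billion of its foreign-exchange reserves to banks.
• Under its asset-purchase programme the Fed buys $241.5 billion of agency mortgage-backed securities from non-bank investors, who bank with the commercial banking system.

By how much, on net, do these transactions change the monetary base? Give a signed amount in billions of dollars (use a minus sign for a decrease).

+$218 billion

Currency withdrawal $307 billion: just a shift between currency and reserves — both are base money → 0.
FX sale $23.5 billion: Fed balance sheet contracts → −$23.5B.
Asset purchase (from non-banks) $241.5 billion: Fed balance sheet expands → +$241.5B.
Net: 0 − 23.5 + 241.5 = +$218 billion.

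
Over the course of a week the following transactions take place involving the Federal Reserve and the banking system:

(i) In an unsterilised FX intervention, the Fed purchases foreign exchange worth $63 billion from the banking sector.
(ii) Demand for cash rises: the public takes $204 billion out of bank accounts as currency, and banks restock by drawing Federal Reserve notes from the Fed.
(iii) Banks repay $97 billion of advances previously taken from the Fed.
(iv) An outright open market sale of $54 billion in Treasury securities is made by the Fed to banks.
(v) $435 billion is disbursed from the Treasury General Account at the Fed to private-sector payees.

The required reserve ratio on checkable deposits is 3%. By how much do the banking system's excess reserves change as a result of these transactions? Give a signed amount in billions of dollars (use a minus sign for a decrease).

+$136.07 billion

FX purchase $63 billion: reserves +$63B, deposits 0.
Currency withdrawal $204 billion: reserves −$204B, deposits −$204B.
Discount-window repayment $97 billion: reserves −$97B, deposits 0.
OMO sale (to banks) $54 billion: reserves −$54B, deposits 0.
Government spending $435 billion: reserves +$435B, deposits +$435B.
Totals: Δreserves = +$143B, Δdeposits = +$231B.
Δrequired reserves = 3% × +$231B = +$6.93B.
Δexcess reserves = Δreserves − Δrequired = +$143B − (+$6.93B) = +$136.07 billion.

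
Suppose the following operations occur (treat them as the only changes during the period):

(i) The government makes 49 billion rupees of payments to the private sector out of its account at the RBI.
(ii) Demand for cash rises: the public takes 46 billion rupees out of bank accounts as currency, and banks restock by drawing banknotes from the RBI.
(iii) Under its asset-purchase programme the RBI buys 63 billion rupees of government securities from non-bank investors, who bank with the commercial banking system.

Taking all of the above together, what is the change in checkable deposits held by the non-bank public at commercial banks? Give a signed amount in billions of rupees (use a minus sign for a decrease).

Government spending 49 billion rupees: non-bank counterparties' bank balances rise → +49B.
Currency withdrawal 46 billion rupees: non-bank counterparties' bank balances fall → −46B.
Asset purchase (from non-banks) 63 billion rupees: non-bank counterparties' bank balances rise → +63B.
Net: 49 − 46 + 63 = +66 billion.

+66 billion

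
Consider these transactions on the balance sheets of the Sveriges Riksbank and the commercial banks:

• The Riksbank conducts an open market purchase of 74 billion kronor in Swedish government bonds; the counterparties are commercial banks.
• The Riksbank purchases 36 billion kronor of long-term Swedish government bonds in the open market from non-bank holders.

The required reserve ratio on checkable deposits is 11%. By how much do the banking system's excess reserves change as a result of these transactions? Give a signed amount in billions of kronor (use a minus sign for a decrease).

OMO purchase (from banks) 74 billion kronor: reserves +74B, deposits 0.
Asset purchase (from non-banks) 36 billion kronor: reserves +36B, deposits +36B.
Totals: Δreserves = +110B, Δdeposits = +36B.
Δrequired reserves = 11% × +36B = +3.96B.
Δexcess reserves = Δreserves − Δrequired = +110B − (+3.96B) = +106.04 billion.

+106.04 billion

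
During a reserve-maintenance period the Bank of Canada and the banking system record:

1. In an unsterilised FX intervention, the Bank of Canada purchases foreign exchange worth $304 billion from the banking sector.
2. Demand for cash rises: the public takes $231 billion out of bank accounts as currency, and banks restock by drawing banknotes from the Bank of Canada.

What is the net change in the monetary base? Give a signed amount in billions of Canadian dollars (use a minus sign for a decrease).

FX purchase $304 billion: Bank of Canada balance sheet expands → +$304B.
Currency withdrawal $231 billion: just a shift between currency and reserves — both are base money → 0.
Net: 304 + 0 = +$304 billion.

+$304 billion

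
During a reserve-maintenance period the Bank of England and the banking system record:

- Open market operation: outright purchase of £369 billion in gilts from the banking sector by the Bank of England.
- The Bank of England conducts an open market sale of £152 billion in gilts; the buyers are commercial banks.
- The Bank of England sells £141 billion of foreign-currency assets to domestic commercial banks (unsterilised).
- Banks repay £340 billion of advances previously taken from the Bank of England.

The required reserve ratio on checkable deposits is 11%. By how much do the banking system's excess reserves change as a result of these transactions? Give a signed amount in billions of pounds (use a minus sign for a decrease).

OMO purchase (from banks) £369 billion: reserves +£369B, deposits 0.
OMO sale (to banks) £152 billion: reserves −£152B, deposits 0.
FX sale £141 billion: reserves −£141B, deposits 0.
Discount-window repayment £340 billion: reserves −£340B, deposits 0.
Totals: Δreserves = −£264B, Δdeposits = 0.
Δrequired reserves = 11% × 0 = 0.
Δexcess reserves = Δreserves − Δrequired = −£264B − (0) = -£264 billion.

-£264 billion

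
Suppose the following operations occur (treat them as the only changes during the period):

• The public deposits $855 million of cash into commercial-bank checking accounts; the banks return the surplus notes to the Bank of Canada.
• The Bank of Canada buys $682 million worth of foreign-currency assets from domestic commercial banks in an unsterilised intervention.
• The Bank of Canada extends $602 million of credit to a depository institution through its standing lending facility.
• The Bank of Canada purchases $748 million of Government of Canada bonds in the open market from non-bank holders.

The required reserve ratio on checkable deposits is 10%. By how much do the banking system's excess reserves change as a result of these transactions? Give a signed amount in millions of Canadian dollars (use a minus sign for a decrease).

+$2726.7 million

Currency deposit $855 million: reserves +$855M, deposits +$855M.
FX purchase $682 million: reserves +$682M, deposits 0.
Discount-window loan $602 million: reserves +$602M, deposits 0.
Asset purchase (from non-banks) $748 million: reserves +$748M, deposits +$748M.
Totals: Δreserves = +$2887M, Δdeposits = +$1603M.
Δrequired reserves = 10% × +$1603M = +$160.3M.
Δexcess reserves = Δreserves − Δrequired = +$2887M − (+$160.3M) = +$2726.7 million.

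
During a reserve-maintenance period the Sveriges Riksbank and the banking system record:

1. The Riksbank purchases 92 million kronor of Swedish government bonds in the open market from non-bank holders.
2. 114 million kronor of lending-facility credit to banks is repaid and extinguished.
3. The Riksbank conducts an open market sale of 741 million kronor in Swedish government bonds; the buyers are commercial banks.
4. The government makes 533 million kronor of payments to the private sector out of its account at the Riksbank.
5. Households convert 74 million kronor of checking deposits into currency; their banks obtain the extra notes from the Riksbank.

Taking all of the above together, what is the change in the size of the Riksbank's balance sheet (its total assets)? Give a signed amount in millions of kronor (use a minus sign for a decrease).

-763 million

Asset purchase (from non-banks) 92 million kronor: a Riksbank asset is acquired → +92M.
Discount-window repayment 114 million kronor: a Riksbank asset is shed → −114M.
OMO sale (to banks) 741 million kronor: a Riksbank asset is shed → −741M.
Government spending 533 million kronor: only the composition of liabilities changes → 0.
Currency withdrawal 74 million kronor: only the composition of liabilities changes → 0.
Net: 92 − 114 − 741 + 0 + 0 = -763 million.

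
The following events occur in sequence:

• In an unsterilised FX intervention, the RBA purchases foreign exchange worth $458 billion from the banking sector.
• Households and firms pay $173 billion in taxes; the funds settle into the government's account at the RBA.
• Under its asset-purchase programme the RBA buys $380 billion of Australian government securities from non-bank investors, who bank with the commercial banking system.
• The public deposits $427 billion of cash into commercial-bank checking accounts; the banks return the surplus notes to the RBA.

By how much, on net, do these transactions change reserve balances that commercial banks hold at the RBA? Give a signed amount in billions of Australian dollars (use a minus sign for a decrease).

+$1092 billion

RBA balance sheet:
  Assets:      Securities +$380B, Foreign assets +$458B
  Liabilities: Bank reserves +$1092B, Currency in circulation −$427B, Government deposits +$173B
Commercial banking system:
  Assets:      Reserves at CB +$1092B, Foreign assets −$458B
  Liabilities: Checkable deposits +$634B
So the change in reserve balances that commercial banks hold at the RBA is +$1092 billion.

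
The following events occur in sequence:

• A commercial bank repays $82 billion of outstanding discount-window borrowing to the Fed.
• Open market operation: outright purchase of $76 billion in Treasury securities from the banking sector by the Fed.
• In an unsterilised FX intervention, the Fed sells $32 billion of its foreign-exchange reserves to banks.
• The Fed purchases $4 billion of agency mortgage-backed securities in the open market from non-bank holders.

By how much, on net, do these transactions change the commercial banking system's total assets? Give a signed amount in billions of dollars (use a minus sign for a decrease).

-$78 billion

Discount-window repayment $82 billion: bank balance sheets shrink → −$82B.
OMO purchase (from banks) $76 billion: just an asset swap on bank balance sheets → 0.
FX sale $32 billion: just an asset swap on bank balance sheets → 0.
Asset purchase (from non-banks) $4 billion: bank balance sheets expand → +$4B.
Net: −82 + 0 + 0 + 4 = -$78 billion.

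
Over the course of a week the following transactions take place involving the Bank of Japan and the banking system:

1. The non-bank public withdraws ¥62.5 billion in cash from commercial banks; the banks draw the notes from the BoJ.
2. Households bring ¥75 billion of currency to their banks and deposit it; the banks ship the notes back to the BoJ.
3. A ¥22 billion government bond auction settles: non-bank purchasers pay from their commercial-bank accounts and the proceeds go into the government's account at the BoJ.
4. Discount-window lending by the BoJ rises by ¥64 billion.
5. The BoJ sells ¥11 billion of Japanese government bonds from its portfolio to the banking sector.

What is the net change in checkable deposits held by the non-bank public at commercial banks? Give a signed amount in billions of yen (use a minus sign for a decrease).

-¥9.5 billion

Currency withdrawal ¥62.5 billion: non-bank counterparties' bank balances fall → −¥62.5B.
Currency deposit ¥75 billion: non-bank counterparties' bank balances rise → +¥75B.
Government account inflow ¥22 billion: non-bank counterparties' bank balances fall → −¥22B.
Discount-window loan ¥64 billion: the counterparty is a bank, so public deposits are unchanged → 0.
OMO sale (to banks) ¥11 billion: the counterparty is a bank, so public deposits are unchanged → 0.
Net: −62.5 + 75 − 22 + 0 + 0 = -¥9.5 billion.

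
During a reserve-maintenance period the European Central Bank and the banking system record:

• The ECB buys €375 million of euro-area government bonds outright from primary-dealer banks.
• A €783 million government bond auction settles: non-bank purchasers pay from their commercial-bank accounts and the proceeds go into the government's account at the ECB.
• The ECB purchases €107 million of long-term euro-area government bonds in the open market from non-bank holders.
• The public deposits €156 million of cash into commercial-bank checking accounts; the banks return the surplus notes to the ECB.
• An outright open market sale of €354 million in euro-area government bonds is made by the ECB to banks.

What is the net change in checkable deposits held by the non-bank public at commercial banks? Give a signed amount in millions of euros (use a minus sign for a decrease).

-€520 million

ECB balance sheet:
  Assets:      Securities +€128M
  Liabilities: Bank reserves −€499M, Currency in circulation −€156M, Government deposits +€783M
Commercial banking system:
  Assets:      Reserves at CB −€499M, Securities −€21M
  Liabilities: Checkable deposits −€520M
So the change in checkable deposits held by the non-bank public at commercial banks is -€520 million.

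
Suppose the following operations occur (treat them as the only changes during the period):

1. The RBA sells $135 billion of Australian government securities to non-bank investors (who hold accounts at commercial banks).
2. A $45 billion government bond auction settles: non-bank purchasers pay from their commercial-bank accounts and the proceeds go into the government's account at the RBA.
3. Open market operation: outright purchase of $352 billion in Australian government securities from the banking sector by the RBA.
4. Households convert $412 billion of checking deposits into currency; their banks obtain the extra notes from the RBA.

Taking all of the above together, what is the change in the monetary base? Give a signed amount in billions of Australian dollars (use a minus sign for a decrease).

+$172 billion

RBA balance sheet:
  Assets:      Securities +$217B
  Liabilities: Bank reserves −$240B, Currency in circulation +$412B, Government deposits +$45B
Monetary base = currency + reserves: +$412B + (−$240B) = +$172 billion.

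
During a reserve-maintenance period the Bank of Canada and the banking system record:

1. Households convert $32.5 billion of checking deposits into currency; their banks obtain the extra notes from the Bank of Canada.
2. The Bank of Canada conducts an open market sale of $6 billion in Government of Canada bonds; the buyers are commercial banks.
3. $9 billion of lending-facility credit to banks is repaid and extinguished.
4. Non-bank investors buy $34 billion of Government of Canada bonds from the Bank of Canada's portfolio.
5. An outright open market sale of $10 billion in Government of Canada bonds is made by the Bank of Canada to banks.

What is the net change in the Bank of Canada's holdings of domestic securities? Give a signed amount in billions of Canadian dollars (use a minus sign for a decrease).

-$50 billion

Currency withdrawal $32.5 billion: the Bank of Canada's securities portfolio is untouched → 0.
OMO sale (to banks) $6 billion: securities removed from the Bank of Canada's portfolio → −$6B.
Discount-window repayment $9 billion: the Bank of Canada's securities portfolio is untouched → 0.
Asset sale (to non-banks) $34 billion: securities removed from the Bank of Canada's portfolio → −$34B.
OMO sale (to banks) $10 billion: securities removed from the Bank of Canada's portfolio → −$10B.
Net: 0 − 6 + 0 − 34 − 10 = -$50 billion.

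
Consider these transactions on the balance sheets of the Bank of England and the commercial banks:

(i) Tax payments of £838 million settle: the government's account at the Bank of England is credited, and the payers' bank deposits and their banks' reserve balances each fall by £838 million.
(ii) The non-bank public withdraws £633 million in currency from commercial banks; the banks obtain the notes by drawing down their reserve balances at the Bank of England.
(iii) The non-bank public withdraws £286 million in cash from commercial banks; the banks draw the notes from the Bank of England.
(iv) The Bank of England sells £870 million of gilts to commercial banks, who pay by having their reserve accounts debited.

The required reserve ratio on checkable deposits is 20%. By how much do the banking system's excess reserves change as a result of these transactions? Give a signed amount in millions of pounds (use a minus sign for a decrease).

-£2275.6 million

Government account inflow £838 million: reserves −£838M, deposits −£838M.
Currency withdrawal £633 million: reserves −£633M, deposits −£633M.
Currency withdrawal £286 million: reserves −£286M, deposits −£286M.
OMO sale (to banks) £870 million: reserves −£870M, deposits 0.
Totals: Δreserves = −£2627M, Δdeposits = −£1757M.
Δrequired reserves = 20% × −£1757M = −£351.4M.
Δexcess reserves = Δreserves − Δrequired = −£2627M − (−£351.4M) = -£2275.6 million.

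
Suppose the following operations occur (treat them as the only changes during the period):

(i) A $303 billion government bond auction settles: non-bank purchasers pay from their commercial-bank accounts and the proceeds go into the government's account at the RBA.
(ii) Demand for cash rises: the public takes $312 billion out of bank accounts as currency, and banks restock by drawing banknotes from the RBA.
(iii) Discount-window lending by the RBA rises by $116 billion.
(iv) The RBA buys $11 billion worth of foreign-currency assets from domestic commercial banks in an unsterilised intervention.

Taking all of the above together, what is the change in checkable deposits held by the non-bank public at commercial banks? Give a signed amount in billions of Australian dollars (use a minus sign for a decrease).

-$615 billion

Government account inflow $303 billion: non-bank counterparties' bank balances fall → −$303B.
Currency withdrawal $312 billion: non-bank counterparties' bank balances fall → −$312B.
Discount-window loan $116 billion: the counterparty is a bank, so public deposits are unchanged → 0.
FX purchase $11 billion: the counterparty is a bank, so public deposits are unchanged → 0.
Net: −303 − 312 + 0 + 0 = -$615 billion.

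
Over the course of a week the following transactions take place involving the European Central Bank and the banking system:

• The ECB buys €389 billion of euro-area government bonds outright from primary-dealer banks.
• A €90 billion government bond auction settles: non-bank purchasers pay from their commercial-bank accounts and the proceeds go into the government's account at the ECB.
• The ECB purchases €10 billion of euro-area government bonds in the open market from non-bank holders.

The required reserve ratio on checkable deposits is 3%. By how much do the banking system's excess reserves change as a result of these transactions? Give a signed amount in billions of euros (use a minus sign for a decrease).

+€311.4 billion

OMO purchase (from banks) €389 billion: reserves +€389B, deposits 0.
Government account inflow €90 billion: reserves −€90B, deposits −€90B.
Asset purchase (from non-banks) €10 billion: reserves +€10B, deposits +€10B.
Totals: Δreserves = +€309B, Δdeposits = −€80B.
Δrequired reserves = 3% × −€80B = −€2.4B.
Δexcess reserves = Δreserves − Δrequired = +€309B − (−€2.4B) = +€311.4 billion.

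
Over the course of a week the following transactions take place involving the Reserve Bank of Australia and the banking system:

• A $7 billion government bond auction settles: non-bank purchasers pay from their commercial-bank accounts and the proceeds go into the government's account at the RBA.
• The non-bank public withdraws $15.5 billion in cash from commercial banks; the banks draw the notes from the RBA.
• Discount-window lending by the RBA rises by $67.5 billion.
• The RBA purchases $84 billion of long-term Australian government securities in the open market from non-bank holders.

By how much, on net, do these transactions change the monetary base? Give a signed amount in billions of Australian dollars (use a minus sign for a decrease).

+$144.5 billion

RBA balance sheet:
  Assets:      Securities +$84B, Loans to banks +$67.5B
  Liabilities: Bank reserves +$129B, Currency in circulation +$15.5B, Government deposits +$7B
Monetary base = currency + reserves: +$15.5B + (+$129B) = +$144.5 billion.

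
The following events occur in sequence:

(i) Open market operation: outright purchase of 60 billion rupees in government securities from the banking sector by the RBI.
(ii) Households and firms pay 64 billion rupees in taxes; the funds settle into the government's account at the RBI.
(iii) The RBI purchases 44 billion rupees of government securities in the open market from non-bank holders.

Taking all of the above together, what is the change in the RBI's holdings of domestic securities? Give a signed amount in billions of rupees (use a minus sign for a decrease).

OMO purchase (from banks) 60 billion rupees: securities added to the RBI's portfolio → +60B.
Government account inflow 64 billion rupees: the RBI's securities portfolio is untouched → 0.
Asset purchase (from non-banks) 44 billion rupees: securities added to the RBI's portfolio → +44B.
Net: 60 + 0 + 44 = +104 billion.

+104 billion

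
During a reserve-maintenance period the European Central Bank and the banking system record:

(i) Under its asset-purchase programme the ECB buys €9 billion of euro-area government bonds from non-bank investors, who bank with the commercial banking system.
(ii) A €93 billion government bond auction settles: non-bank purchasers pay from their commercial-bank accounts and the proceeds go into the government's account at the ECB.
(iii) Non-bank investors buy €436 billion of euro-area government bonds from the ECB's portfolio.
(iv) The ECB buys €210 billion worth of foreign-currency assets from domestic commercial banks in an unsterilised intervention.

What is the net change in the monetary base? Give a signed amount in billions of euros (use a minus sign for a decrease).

-€310 billion

Asset purchase (from non-banks) €9 billion: ECB balance sheet expands → +€9B.
Government account inflow €93 billion: reserves shift to a non-base liability → −€93B.
Asset sale (to non-banks) €436 billion: ECB balance sheet contracts → −€436B.
FX purchase €210 billion: ECB balance sheet expands → +€210B.
Net: 9 − 93 − 436 + 210 = -€310 billion.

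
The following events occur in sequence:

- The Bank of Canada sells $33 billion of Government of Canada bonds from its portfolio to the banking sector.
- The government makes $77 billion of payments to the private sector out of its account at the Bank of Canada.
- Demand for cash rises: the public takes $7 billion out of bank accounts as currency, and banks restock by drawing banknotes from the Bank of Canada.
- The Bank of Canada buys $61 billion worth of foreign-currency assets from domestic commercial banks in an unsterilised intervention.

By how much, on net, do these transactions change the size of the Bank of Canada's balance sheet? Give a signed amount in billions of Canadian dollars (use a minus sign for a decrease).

+$28 billion

Bank of Canada balance sheet:
  Assets:      Securities −$33B, Foreign assets +$61B
  Liabilities: Bank reserves +$98B, Currency in circulation +$7B, Government deposits −$77B
Commercial banking system:
  Assets:      Reserves at CB +$98B, Securities +$33B, Foreign assets −$61B
  Liabilities: Checkable deposits +$70B
Change in total Bank of Canada assets = +$28 billion.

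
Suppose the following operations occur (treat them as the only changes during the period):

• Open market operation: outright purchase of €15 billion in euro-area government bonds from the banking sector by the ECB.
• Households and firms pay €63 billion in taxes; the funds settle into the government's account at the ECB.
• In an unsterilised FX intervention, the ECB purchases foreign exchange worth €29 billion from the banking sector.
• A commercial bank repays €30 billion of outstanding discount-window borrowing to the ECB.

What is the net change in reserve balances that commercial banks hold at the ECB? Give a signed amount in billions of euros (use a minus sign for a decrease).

-€49 billion

ECB balance sheet:
  Assets:      Securities +€15B, Loans to banks −€30B, Foreign assets +€29B
  Liabilities: Bank reserves −€49B, Government deposits +€63B
So the change in reserve balances that commercial banks hold at the ECB is -€49 billion.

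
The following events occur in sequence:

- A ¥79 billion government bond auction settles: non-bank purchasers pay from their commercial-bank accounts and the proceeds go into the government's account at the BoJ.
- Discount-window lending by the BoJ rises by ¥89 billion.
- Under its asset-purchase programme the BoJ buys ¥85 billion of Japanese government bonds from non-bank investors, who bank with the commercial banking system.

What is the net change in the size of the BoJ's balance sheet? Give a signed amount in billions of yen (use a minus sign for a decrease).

+¥174 billion

BoJ balance sheet:
  Assets:      Securities +¥85B, Loans to banks +¥89B
  Liabilities: Bank reserves +¥95B, Government deposits +¥79B
Commercial banking system:
  Assets:      Reserves at CB +¥95B
  Liabilities: Checkable deposits +¥6B, Borrowings from CB +¥89B
Change in total BoJ assets = +¥174 billion.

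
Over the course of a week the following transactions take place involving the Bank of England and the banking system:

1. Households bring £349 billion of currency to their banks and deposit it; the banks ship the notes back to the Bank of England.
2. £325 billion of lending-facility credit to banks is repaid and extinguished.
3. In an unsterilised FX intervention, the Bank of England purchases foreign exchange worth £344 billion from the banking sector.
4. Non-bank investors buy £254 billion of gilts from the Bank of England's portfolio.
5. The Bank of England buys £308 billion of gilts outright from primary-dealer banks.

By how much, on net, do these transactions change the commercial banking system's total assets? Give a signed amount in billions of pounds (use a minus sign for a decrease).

-£230 billion

Currency deposit £349 billion: bank balance sheets expand → +£349B.
Discount-window repayment £325 billion: bank balance sheets shrink → −£325B.
FX purchase £344 billion: just an asset swap on bank balance sheets → 0.
Asset sale (to non-banks) £254 billion: bank balance sheets shrink → −£254B.
OMO purchase (from banks) £308 billion: just an asset swap on bank balance sheets → 0.
Net: 349 − 325 + 0 − 254 + 0 = -£230 billion.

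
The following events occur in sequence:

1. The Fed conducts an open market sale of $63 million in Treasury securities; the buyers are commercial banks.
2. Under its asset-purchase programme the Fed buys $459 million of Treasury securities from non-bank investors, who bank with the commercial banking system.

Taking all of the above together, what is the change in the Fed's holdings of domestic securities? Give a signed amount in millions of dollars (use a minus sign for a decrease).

OMO sale (to banks) $63 million: securities removed from the Fed's portfolio → −$63M.
Asset purchase (from non-banks) $459 million: securities added to the Fed's portfolio → +$459M.
Net: −63 + 459 = +$396 million.

+$396 million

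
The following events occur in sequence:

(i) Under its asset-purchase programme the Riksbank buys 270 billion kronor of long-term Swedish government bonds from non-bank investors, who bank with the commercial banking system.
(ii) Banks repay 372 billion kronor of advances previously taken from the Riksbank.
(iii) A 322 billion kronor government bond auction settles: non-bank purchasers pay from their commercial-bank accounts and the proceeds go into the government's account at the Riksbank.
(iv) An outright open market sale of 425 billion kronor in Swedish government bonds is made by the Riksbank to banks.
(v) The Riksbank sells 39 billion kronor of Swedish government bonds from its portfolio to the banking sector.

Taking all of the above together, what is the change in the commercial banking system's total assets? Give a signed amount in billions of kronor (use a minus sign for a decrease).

-424 billion

Riksbank balance sheet:
  Assets:      Securities −194B, Loans to banks −372B
  Liabilities: Bank reserves −888B, Government deposits +322B
Commercial banking system:
  Assets:      Reserves at CB −888B, Securities +464B
  Liabilities: Checkable deposits −52B, Borrowings from CB −372B
Change in total bank assets = -424 billion.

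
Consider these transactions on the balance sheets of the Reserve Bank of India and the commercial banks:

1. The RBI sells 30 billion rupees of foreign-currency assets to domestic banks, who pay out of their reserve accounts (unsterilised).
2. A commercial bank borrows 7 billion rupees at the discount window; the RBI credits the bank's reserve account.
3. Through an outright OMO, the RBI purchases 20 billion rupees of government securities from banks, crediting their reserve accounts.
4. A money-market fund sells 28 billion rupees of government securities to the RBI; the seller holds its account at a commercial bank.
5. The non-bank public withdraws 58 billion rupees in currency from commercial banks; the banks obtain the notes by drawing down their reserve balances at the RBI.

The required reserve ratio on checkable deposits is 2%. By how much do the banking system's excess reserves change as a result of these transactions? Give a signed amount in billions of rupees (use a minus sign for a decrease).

FX sale 30 billion rupees: reserves −30B, deposits 0.
Discount-window loan 7 billion rupees: reserves +7B, deposits 0.
OMO purchase (from banks) 20 billion rupees: reserves +20B, deposits 0.
Asset purchase (from non-banks) 28 billion rupees: reserves +28B, deposits +28B.
Currency withdrawal 58 billion rupees: reserves −58B, deposits −58B.
Totals: Δreserves = −33B, Δdeposits = −30B.
Δrequired reserves = 2% × −30B = −0.6B.
Δexcess reserves = Δreserves − Δrequired = −33B − (−0.6B) = -32.4 billion.

-32.4 billion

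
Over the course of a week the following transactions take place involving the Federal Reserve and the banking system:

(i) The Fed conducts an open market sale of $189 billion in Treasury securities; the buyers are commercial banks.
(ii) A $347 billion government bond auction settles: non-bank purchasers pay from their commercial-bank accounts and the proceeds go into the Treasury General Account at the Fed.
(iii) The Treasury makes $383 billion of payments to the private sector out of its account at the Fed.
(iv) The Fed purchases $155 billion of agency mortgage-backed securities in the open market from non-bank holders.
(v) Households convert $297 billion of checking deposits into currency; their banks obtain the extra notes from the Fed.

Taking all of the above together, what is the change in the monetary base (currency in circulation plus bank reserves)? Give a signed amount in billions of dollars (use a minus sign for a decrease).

+$2 billion

Fed balance sheet:
  Assets:      Securities −$34B
  Liabilities: Bank reserves −$295B, Currency in circulation +$297B, Government deposits −$36B
Monetary base = currency + reserves: +$297B + (−$295B) = +$2 billion.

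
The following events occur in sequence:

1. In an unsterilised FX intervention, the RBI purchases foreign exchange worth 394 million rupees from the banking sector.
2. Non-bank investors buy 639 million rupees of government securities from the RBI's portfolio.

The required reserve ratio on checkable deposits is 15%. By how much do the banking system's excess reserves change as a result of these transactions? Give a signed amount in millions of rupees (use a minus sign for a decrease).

FX purchase 394 million rupees: reserves +394M, deposits 0.
Asset sale (to non-banks) 639 million rupees: reserves −639M, deposits −639M.
Totals: Δreserves = −245M, Δdeposits = −639M.
Δrequired reserves = 15% × −639M = −95.85M.
Δexcess reserves = Δreserves − Δrequired = −245M − (−95.85M) = -149.15 million.

-149.15 million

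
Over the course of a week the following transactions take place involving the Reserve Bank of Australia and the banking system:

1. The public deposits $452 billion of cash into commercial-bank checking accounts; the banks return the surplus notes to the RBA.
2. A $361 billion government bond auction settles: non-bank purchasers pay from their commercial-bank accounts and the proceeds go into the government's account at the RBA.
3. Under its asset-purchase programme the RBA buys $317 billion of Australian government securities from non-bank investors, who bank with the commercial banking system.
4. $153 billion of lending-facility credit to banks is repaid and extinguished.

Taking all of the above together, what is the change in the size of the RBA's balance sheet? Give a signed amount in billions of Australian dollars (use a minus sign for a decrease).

Currency deposit $452 billion: only the composition of liabilities changes → 0.
Government account inflow $361 billion: only the composition of liabilities changes → 0.
Asset purchase (from non-banks) $317 billion: an RBA asset is acquired → +$317B.
Discount-window repayment $153 billion: an RBA asset is shed → −$153B.
Net: 0 + 0 + 317 − 153 = +$164 billion.

+$164 billion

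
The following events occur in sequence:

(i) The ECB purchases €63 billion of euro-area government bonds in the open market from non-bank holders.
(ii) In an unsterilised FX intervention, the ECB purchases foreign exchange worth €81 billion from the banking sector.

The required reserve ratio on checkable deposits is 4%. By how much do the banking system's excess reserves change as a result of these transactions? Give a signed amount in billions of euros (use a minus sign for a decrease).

Asset purchase (from non-banks) €63 billion: reserves +€63B, deposits +€63B.
FX purchase €81 billion: reserves +€81B, deposits 0.
Totals: Δreserves = +€144B, Δdeposits = +€63B.
Δrequired reserves = 4% × +€63B = +€2.52B.
Δexcess reserves = Δreserves − Δrequired = +€144B − (+€2.52B) = +€141.48 billion.

+€141.48 billion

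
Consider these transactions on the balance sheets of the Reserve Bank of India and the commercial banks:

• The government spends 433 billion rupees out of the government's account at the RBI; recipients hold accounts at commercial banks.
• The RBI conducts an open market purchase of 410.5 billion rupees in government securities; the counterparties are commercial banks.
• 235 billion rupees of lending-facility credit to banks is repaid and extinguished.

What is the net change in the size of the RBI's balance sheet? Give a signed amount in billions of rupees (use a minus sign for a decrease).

+175.5 billion

Government spending 433 billion rupees: only the composition of liabilities changes → 0.
OMO purchase (from banks) 410.5 billion rupees: an RBI asset is acquired → +410.5B.
Discount-window repayment 235 billion rupees: an RBI asset is shed → −235B.
Net: 0 + 410.5 − 235 = +175.5 billion.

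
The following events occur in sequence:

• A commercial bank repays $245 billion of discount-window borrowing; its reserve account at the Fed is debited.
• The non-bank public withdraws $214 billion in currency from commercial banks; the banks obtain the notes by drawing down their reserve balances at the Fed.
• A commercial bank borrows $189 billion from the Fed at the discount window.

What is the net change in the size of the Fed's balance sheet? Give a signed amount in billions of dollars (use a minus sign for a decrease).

Discount-window repayment $245 billion: a Fed asset is shed → −$245B.
Currency withdrawal $214 billion: only the composition of liabilities changes → 0.
Discount-window loan $189 billion: a Fed asset is acquired → +$189B.
Net: −245 + 0 + 189 = -$56 billion.

-$56 billion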